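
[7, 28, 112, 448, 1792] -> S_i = 7*4^i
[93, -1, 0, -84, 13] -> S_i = Random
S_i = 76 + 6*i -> [76, 82, 88, 94, 100]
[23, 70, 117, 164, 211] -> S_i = 23 + 47*i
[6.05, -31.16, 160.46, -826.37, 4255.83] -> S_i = 6.05*(-5.15)^i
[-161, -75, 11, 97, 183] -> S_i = -161 + 86*i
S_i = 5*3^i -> [5, 15, 45, 135, 405]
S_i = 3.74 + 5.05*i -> [3.74, 8.79, 13.84, 18.89, 23.94]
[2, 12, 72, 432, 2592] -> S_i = 2*6^i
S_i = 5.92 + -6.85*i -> [5.92, -0.93, -7.78, -14.63, -21.48]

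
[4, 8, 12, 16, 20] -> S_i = 4 + 4*i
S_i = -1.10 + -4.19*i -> [-1.1, -5.29, -9.48, -13.67, -17.86]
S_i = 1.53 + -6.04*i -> [1.53, -4.51, -10.55, -16.59, -22.63]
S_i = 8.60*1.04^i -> [8.6, 8.94, 9.3, 9.67, 10.06]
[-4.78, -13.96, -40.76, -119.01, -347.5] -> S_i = -4.78*2.92^i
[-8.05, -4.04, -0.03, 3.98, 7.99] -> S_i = -8.05 + 4.01*i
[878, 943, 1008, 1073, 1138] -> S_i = 878 + 65*i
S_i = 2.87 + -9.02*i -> [2.87, -6.15, -15.17, -24.19, -33.21]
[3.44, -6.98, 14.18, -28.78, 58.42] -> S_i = 3.44*(-2.03)^i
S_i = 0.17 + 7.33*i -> [0.17, 7.5, 14.83, 22.16, 29.49]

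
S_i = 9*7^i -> [9, 63, 441, 3087, 21609]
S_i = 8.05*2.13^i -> [8.05, 17.15, 36.52, 77.79, 165.7]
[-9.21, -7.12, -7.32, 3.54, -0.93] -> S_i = Random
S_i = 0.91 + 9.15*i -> [0.91, 10.06, 19.21, 28.36, 37.51]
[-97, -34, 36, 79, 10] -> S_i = Random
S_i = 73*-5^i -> [73, -365, 1825, -9125, 45625]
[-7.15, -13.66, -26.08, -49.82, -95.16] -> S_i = -7.15*1.91^i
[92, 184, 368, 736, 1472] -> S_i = 92*2^i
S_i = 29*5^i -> [29, 145, 725, 3625, 18125]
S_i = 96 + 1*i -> [96, 97, 98, 99, 100]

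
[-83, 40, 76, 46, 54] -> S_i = Random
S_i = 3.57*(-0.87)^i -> [3.57, -3.11, 2.7, -2.35, 2.05]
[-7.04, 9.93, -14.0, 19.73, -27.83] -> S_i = -7.04*(-1.41)^i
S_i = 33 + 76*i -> [33, 109, 185, 261, 337]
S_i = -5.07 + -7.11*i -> [-5.07, -12.18, -19.29, -26.4, -33.51]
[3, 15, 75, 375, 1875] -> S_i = 3*5^i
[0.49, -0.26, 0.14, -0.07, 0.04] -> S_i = 0.49*(-0.53)^i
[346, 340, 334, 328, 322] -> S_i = 346 + -6*i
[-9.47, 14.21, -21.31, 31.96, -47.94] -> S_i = -9.47*(-1.50)^i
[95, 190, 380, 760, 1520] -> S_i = 95*2^i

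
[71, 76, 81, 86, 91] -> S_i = 71 + 5*i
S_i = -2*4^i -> [-2, -8, -32, -128, -512]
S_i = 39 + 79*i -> [39, 118, 197, 276, 355]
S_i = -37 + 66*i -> [-37, 29, 95, 161, 227]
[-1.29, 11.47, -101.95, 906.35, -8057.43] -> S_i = -1.29*(-8.89)^i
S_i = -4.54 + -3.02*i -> [-4.54, -7.56, -10.58, -13.6, -16.62]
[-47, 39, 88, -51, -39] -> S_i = Random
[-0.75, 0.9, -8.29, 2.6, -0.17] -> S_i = Random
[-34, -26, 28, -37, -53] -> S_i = Random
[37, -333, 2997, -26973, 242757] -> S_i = 37*-9^i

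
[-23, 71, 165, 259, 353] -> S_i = -23 + 94*i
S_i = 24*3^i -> [24, 72, 216, 648, 1944]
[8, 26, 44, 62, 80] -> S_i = 8 + 18*i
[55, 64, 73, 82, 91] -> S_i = 55 + 9*i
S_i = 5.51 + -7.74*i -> [5.51, -2.23, -9.97, -17.71, -25.45]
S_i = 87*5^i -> [87, 435, 2175, 10875, 54375]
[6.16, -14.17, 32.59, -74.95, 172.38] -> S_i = 6.16*(-2.30)^i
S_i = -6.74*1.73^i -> [-6.74, -11.66, -20.17, -34.9, -60.37]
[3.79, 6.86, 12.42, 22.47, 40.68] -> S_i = 3.79*1.81^i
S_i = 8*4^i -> [8, 32, 128, 512, 2048]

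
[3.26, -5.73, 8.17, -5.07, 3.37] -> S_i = Random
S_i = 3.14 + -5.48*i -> [3.14, -2.34, -7.82, -13.3, -18.78]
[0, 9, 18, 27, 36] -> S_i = 0 + 9*i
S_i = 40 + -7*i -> [40, 33, 26, 19, 12]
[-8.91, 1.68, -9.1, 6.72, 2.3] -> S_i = Random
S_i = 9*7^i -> [9, 63, 441, 3087, 21609]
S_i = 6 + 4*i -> [6, 10, 14, 18, 22]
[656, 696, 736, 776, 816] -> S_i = 656 + 40*i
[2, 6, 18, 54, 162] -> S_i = 2*3^i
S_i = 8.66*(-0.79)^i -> [8.66, -6.84, 5.4, -4.27, 3.37]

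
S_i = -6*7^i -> [-6, -42, -294, -2058, -14406]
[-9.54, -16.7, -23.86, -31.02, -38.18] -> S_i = -9.54 + -7.16*i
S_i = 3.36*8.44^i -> [3.36, 28.36, 239.34, 2020.07, 17049.4]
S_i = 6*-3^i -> [6, -18, 54, -162, 486]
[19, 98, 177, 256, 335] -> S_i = 19 + 79*i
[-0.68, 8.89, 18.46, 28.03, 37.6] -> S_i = -0.68 + 9.57*i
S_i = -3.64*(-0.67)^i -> [-3.64, 2.44, -1.63, 1.09, -0.73]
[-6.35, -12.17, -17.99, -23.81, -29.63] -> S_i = -6.35 + -5.82*i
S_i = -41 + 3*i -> [-41, -38, -35, -32, -29]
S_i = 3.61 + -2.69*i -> [3.61, 0.92, -1.77, -4.46, -7.15]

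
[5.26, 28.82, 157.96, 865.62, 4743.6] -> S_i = 5.26*5.48^i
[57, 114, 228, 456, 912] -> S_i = 57*2^i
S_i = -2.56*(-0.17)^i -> [-2.56, 0.44, -0.07, 0.01, -0.0]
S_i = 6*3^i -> [6, 18, 54, 162, 486]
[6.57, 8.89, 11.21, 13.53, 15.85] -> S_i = 6.57 + 2.32*i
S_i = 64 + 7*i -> [64, 71, 78, 85, 92]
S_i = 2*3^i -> [2, 6, 18, 54, 162]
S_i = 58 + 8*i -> [58, 66, 74, 82, 90]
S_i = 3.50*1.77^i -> [3.5, 6.2, 10.97, 19.41, 34.35]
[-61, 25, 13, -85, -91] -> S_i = Random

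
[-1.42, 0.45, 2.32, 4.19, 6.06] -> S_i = -1.42 + 1.87*i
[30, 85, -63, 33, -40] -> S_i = Random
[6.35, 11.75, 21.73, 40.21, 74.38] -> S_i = 6.35*1.85^i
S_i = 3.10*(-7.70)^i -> [3.1, -23.87, 183.8, -1415.25, 10897.44]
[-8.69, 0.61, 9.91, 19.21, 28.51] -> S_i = -8.69 + 9.30*i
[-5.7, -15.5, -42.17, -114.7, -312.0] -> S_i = -5.70*2.72^i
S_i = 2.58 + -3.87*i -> [2.58, -1.29, -5.16, -9.03, -12.9]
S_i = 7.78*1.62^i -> [7.78, 12.6, 20.42, 33.08, 53.58]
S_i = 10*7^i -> [10, 70, 490, 3430, 24010]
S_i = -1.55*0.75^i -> [-1.55, -1.16, -0.87, -0.65, -0.49]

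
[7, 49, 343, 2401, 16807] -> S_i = 7*7^i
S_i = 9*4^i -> [9, 36, 144, 576, 2304]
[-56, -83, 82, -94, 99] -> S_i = Random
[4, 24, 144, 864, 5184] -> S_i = 4*6^i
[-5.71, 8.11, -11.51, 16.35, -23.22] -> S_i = -5.71*(-1.42)^i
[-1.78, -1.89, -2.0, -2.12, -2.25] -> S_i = -1.78*1.06^i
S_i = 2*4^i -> [2, 8, 32, 128, 512]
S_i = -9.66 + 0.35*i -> [-9.66, -9.31, -8.96, -8.61, -8.26]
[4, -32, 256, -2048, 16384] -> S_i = 4*-8^i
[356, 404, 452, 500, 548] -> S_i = 356 + 48*i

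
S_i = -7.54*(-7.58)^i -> [-7.54, 57.15, -433.22, 3283.82, -24891.33]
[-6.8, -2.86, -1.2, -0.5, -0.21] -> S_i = -6.80*0.42^i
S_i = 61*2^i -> [61, 122, 244, 488, 976]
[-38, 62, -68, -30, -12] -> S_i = Random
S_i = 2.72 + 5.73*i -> [2.72, 8.45, 14.18, 19.91, 25.64]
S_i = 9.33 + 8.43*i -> [9.33, 17.76, 26.19, 34.62, 43.05]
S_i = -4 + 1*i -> [-4, -3, -2, -1, 0]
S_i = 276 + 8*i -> [276, 284, 292, 300, 308]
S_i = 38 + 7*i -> [38, 45, 52, 59, 66]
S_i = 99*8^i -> [99, 792, 6336, 50688, 405504]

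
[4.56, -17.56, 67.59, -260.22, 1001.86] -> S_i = 4.56*(-3.85)^i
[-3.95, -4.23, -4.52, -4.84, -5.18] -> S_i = -3.95*1.07^i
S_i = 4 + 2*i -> [4, 6, 8, 10, 12]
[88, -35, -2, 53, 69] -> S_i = Random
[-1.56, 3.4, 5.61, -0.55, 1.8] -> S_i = Random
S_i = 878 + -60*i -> [878, 818, 758, 698, 638]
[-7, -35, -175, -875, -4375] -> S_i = -7*5^i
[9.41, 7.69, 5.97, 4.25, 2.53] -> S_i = 9.41 + -1.72*i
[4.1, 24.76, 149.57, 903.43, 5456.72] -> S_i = 4.10*6.04^i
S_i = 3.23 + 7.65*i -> [3.23, 10.88, 18.53, 26.18, 33.83]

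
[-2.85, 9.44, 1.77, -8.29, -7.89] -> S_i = Random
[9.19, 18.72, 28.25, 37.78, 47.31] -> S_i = 9.19 + 9.53*i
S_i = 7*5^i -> [7, 35, 175, 875, 4375]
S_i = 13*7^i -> [13, 91, 637, 4459, 31213]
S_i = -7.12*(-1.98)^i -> [-7.12, 14.1, -27.91, 55.27, -109.43]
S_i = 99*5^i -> [99, 495, 2475, 12375, 61875]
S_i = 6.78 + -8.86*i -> [6.78, -2.08, -10.94, -19.8, -28.66]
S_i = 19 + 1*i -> [19, 20, 21, 22, 23]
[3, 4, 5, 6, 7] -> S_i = 3 + 1*i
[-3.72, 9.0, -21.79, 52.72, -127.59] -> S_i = -3.72*(-2.42)^i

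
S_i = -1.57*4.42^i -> [-1.57, -6.94, -30.67, -135.57, -599.22]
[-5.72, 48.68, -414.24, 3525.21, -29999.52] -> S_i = -5.72*(-8.51)^i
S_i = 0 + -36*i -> [0, -36, -72, -108, -144]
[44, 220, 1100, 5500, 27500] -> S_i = 44*5^i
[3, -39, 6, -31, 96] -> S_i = Random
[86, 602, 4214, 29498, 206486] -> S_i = 86*7^i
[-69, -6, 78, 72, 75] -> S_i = Random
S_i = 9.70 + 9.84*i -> [9.7, 19.54, 29.38, 39.22, 49.06]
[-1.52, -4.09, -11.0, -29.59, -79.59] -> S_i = -1.52*2.69^i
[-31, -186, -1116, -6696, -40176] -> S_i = -31*6^i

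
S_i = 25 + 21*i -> [25, 46, 67, 88, 109]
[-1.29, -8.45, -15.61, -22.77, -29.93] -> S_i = -1.29 + -7.16*i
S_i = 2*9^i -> [2, 18, 162, 1458, 13122]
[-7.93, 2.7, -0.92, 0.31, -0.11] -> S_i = -7.93*(-0.34)^i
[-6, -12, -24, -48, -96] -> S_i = -6*2^i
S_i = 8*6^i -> [8, 48, 288, 1728, 10368]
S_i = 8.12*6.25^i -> [8.12, 50.75, 317.19, 1982.42, 12390.14]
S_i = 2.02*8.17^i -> [2.02, 16.5, 134.83, 1101.58, 8999.94]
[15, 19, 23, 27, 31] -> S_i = 15 + 4*i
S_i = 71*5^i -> [71, 355, 1775, 8875, 44375]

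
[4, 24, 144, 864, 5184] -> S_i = 4*6^i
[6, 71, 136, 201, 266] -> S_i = 6 + 65*i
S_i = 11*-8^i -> [11, -88, 704, -5632, 45056]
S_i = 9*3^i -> [9, 27, 81, 243, 729]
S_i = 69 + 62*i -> [69, 131, 193, 255, 317]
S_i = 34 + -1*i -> [34, 33, 32, 31, 30]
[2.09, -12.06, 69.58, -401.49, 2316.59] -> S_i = 2.09*(-5.77)^i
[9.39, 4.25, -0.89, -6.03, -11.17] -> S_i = 9.39 + -5.14*i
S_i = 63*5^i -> [63, 315, 1575, 7875, 39375]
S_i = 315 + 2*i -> [315, 317, 319, 321, 323]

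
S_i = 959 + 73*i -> [959, 1032, 1105, 1178, 1251]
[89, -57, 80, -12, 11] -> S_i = Random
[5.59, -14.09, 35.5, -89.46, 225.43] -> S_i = 5.59*(-2.52)^i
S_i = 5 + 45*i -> [5, 50, 95, 140, 185]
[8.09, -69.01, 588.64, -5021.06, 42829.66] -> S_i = 8.09*(-8.53)^i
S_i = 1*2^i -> [1, 2, 4, 8, 16]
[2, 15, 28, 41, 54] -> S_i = 2 + 13*i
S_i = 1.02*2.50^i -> [1.02, 2.55, 6.38, 15.94, 39.84]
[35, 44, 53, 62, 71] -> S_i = 35 + 9*i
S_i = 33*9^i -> [33, 297, 2673, 24057, 216513]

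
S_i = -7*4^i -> [-7, -28, -112, -448, -1792]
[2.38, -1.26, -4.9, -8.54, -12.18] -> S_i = 2.38 + -3.64*i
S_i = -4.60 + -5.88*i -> [-4.6, -10.48, -16.36, -22.24, -28.12]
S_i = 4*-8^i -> [4, -32, 256, -2048, 16384]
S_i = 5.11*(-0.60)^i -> [5.11, -3.07, 1.84, -1.1, 0.66]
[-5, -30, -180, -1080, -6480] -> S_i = -5*6^i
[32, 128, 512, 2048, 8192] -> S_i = 32*4^i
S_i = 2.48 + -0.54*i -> [2.48, 1.94, 1.4, 0.86, 0.32]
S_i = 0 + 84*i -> [0, 84, 168, 252, 336]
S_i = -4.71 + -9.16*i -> [-4.71, -13.87, -23.03, -32.19, -41.35]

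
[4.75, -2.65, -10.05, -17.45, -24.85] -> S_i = 4.75 + -7.40*i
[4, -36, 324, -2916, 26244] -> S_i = 4*-9^i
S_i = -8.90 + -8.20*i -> [-8.9, -17.1, -25.3, -33.5, -41.7]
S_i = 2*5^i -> [2, 10, 50, 250, 1250]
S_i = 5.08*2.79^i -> [5.08, 14.17, 39.54, 110.33, 307.81]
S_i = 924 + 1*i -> [924, 925, 926, 927, 928]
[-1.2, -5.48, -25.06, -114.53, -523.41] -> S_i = -1.20*4.57^i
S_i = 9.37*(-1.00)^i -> [9.37, -9.37, 9.37, -9.37, 9.37]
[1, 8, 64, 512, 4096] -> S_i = 1*8^i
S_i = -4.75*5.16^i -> [-4.75, -24.51, -126.47, -652.59, -3367.38]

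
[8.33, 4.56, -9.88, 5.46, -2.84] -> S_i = Random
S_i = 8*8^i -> [8, 64, 512, 4096, 32768]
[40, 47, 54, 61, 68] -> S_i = 40 + 7*i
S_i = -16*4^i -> [-16, -64, -256, -1024, -4096]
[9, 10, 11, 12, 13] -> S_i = 9 + 1*i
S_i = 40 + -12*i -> [40, 28, 16, 4, -8]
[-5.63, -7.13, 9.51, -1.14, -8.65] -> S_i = Random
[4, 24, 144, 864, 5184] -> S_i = 4*6^i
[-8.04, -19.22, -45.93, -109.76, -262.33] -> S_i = -8.04*2.39^i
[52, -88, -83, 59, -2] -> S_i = Random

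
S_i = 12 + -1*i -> [12, 11, 10, 9, 8]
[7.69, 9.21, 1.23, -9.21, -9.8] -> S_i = Random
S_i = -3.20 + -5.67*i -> [-3.2, -8.87, -14.54, -20.21, -25.88]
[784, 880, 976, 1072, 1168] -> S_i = 784 + 96*i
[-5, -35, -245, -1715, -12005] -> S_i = -5*7^i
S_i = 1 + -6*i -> [1, -5, -11, -17, -23]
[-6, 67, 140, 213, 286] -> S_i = -6 + 73*i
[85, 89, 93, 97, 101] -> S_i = 85 + 4*i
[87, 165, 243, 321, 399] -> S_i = 87 + 78*i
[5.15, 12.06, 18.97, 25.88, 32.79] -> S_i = 5.15 + 6.91*i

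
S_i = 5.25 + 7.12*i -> [5.25, 12.37, 19.49, 26.61, 33.73]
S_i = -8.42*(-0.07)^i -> [-8.42, 0.59, -0.04, 0.0, -0.0]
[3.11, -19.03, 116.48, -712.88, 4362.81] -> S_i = 3.11*(-6.12)^i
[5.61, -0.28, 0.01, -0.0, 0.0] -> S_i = 5.61*(-0.05)^i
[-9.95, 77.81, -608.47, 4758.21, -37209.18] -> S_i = -9.95*(-7.82)^i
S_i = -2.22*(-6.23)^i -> [-2.22, 13.83, -86.16, 536.81, -3344.3]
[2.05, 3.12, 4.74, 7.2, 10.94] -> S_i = 2.05*1.52^i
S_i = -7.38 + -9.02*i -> [-7.38, -16.4, -25.42, -34.44, -43.46]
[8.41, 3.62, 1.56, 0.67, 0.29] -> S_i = 8.41*0.43^i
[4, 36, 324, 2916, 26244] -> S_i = 4*9^i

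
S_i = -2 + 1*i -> [-2, -1, 0, 1, 2]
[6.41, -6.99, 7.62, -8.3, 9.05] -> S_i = 6.41*(-1.09)^i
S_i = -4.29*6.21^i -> [-4.29, -26.64, -165.44, -1027.38, -6380.04]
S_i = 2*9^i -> [2, 18, 162, 1458, 13122]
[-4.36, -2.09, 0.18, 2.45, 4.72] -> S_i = -4.36 + 2.27*i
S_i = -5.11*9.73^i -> [-5.11, -49.72, -483.78, -4707.16, -45800.72]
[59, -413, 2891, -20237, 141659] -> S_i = 59*-7^i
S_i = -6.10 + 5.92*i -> [-6.1, -0.18, 5.74, 11.66, 17.58]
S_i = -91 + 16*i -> [-91, -75, -59, -43, -27]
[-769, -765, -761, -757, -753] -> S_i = -769 + 4*i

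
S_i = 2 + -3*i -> [2, -1, -4, -7, -10]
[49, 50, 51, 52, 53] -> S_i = 49 + 1*i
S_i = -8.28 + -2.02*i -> [-8.28, -10.3, -12.32, -14.34, -16.36]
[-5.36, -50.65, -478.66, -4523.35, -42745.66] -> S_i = -5.36*9.45^i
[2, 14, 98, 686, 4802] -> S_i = 2*7^i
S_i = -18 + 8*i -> [-18, -10, -2, 6, 14]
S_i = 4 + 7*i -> [4, 11, 18, 25, 32]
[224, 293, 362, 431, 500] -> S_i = 224 + 69*i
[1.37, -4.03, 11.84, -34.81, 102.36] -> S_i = 1.37*(-2.94)^i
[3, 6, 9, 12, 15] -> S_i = 3 + 3*i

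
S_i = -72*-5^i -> [-72, 360, -1800, 9000, -45000]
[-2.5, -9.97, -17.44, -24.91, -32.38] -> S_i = -2.50 + -7.47*i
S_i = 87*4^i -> [87, 348, 1392, 5568, 22272]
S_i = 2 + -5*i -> [2, -3, -8, -13, -18]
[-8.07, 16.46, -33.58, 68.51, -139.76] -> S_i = -8.07*(-2.04)^i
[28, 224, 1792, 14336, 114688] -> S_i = 28*8^i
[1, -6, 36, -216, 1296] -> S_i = 1*-6^i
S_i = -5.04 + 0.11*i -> [-5.04, -4.93, -4.82, -4.71, -4.6]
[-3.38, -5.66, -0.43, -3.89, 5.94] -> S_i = Random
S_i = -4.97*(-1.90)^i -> [-4.97, 9.44, -17.94, 34.09, -64.77]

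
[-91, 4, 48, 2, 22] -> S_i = Random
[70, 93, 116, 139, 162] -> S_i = 70 + 23*i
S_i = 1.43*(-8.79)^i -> [1.43, -12.57, 110.49, -971.19, 8536.73]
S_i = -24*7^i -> [-24, -168, -1176, -8232, -57624]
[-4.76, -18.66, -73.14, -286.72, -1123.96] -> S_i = -4.76*3.92^i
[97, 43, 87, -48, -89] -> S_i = Random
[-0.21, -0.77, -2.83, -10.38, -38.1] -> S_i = -0.21*3.67^i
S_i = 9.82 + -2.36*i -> [9.82, 7.46, 5.1, 2.74, 0.38]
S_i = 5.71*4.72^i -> [5.71, 26.95, 127.21, 600.43, 2834.03]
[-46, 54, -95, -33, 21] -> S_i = Random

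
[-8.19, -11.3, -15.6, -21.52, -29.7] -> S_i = -8.19*1.38^i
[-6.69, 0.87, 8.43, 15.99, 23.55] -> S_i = -6.69 + 7.56*i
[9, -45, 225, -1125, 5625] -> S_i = 9*-5^i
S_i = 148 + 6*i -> [148, 154, 160, 166, 172]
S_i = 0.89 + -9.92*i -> [0.89, -9.03, -18.95, -28.87, -38.79]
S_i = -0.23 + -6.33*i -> [-0.23, -6.56, -12.89, -19.22, -25.55]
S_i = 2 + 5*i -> [2, 7, 12, 17, 22]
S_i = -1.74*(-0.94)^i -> [-1.74, 1.64, -1.54, 1.45, -1.36]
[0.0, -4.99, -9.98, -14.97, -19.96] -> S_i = 0.00 + -4.99*i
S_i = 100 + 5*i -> [100, 105, 110, 115, 120]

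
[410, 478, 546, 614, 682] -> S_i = 410 + 68*i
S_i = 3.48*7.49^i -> [3.48, 26.07, 195.23, 1462.26, 10952.33]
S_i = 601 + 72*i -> [601, 673, 745, 817, 889]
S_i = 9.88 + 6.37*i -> [9.88, 16.25, 22.62, 28.99, 35.36]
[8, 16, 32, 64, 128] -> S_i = 8*2^i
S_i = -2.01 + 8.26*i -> [-2.01, 6.25, 14.51, 22.77, 31.03]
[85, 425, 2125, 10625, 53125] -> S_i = 85*5^i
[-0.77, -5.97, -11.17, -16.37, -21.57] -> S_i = -0.77 + -5.20*i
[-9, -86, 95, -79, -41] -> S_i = Random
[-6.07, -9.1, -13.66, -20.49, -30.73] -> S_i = -6.07*1.50^i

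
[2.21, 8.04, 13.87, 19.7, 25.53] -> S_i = 2.21 + 5.83*i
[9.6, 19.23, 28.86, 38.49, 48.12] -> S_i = 9.60 + 9.63*i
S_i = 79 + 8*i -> [79, 87, 95, 103, 111]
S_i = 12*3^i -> [12, 36, 108, 324, 972]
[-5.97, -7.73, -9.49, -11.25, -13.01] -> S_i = -5.97 + -1.76*i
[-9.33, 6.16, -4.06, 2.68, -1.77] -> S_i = -9.33*(-0.66)^i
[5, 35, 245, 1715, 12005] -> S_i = 5*7^i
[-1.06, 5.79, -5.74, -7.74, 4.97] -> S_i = Random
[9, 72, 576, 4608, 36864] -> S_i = 9*8^i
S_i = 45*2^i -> [45, 90, 180, 360, 720]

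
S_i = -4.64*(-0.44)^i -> [-4.64, 2.04, -0.9, 0.4, -0.17]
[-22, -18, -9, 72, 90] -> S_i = Random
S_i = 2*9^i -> [2, 18, 162, 1458, 13122]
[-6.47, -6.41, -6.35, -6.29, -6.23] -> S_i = -6.47 + 0.06*i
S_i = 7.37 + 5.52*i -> [7.37, 12.89, 18.41, 23.93, 29.45]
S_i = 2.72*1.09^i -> [2.72, 2.96, 3.23, 3.52, 3.84]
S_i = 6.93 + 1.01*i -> [6.93, 7.94, 8.95, 9.96, 10.97]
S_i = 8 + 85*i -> [8, 93, 178, 263, 348]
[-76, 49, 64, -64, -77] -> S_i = Random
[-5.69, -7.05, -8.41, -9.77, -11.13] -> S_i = -5.69 + -1.36*i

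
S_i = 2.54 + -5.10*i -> [2.54, -2.56, -7.66, -12.76, -17.86]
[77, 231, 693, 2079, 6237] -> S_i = 77*3^i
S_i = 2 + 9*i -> [2, 11, 20, 29, 38]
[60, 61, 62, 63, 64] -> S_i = 60 + 1*i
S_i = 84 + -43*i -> [84, 41, -2, -45, -88]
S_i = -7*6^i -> [-7, -42, -252, -1512, -9072]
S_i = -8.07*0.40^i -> [-8.07, -3.23, -1.29, -0.52, -0.21]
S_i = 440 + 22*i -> [440, 462, 484, 506, 528]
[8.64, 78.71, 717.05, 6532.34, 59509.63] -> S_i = 8.64*9.11^i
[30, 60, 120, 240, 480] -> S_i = 30*2^i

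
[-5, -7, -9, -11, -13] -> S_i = -5 + -2*i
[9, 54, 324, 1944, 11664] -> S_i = 9*6^i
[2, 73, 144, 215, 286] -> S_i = 2 + 71*i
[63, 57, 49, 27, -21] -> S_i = Random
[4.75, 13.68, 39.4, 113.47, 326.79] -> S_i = 4.75*2.88^i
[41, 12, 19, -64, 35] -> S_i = Random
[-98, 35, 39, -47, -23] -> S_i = Random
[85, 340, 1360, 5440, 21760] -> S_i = 85*4^i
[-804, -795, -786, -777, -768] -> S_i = -804 + 9*i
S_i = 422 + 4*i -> [422, 426, 430, 434, 438]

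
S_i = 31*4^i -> [31, 124, 496, 1984, 7936]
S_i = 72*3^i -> [72, 216, 648, 1944, 5832]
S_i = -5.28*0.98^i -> [-5.28, -5.17, -5.07, -4.97, -4.87]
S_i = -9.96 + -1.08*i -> [-9.96, -11.04, -12.12, -13.2, -14.28]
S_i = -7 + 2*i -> [-7, -5, -3, -1, 1]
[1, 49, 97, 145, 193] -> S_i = 1 + 48*i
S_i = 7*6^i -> [7, 42, 252, 1512, 9072]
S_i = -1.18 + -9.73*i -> [-1.18, -10.91, -20.64, -30.37, -40.1]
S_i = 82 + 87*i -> [82, 169, 256, 343, 430]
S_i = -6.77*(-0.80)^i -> [-6.77, 5.42, -4.33, 3.47, -2.77]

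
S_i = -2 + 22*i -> [-2, 20, 42, 64, 86]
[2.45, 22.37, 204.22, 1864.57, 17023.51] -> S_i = 2.45*9.13^i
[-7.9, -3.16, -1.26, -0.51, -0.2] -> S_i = -7.90*0.40^i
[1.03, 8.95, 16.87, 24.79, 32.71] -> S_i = 1.03 + 7.92*i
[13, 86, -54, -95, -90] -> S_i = Random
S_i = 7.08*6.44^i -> [7.08, 45.6, 293.63, 1891.0, 12178.02]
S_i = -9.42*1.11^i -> [-9.42, -10.46, -11.61, -12.88, -14.3]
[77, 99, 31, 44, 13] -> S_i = Random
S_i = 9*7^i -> [9, 63, 441, 3087, 21609]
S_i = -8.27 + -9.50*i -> [-8.27, -17.77, -27.27, -36.77, -46.27]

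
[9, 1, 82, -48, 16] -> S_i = Random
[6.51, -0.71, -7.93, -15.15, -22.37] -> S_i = 6.51 + -7.22*i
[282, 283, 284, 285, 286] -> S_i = 282 + 1*i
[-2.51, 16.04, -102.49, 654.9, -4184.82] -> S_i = -2.51*(-6.39)^i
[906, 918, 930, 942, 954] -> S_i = 906 + 12*i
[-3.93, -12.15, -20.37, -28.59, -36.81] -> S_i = -3.93 + -8.22*i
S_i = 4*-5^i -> [4, -20, 100, -500, 2500]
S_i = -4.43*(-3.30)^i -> [-4.43, 14.62, -48.24, 159.2, -525.36]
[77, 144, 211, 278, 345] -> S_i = 77 + 67*i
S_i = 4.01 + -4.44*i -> [4.01, -0.43, -4.87, -9.31, -13.75]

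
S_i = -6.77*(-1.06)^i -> [-6.77, 7.18, -7.61, 8.06, -8.55]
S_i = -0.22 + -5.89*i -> [-0.22, -6.11, -12.0, -17.89, -23.78]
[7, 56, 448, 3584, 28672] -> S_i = 7*8^i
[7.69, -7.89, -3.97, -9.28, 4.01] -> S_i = Random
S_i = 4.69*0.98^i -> [4.69, 4.6, 4.5, 4.41, 4.33]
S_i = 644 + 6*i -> [644, 650, 656, 662, 668]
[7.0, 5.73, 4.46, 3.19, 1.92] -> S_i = 7.00 + -1.27*i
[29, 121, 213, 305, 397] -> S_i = 29 + 92*i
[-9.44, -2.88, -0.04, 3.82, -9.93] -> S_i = Random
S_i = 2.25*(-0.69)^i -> [2.25, -1.55, 1.07, -0.74, 0.51]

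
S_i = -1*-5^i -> [-1, 5, -25, 125, -625]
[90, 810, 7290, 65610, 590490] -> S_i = 90*9^i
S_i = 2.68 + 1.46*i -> [2.68, 4.14, 5.6, 7.06, 8.52]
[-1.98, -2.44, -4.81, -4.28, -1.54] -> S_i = Random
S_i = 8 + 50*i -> [8, 58, 108, 158, 208]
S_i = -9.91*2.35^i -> [-9.91, -23.29, -54.73, -128.61, -302.24]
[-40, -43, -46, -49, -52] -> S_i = -40 + -3*i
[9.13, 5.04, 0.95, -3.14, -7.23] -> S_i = 9.13 + -4.09*i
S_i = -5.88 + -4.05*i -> [-5.88, -9.93, -13.98, -18.03, -22.08]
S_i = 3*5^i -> [3, 15, 75, 375, 1875]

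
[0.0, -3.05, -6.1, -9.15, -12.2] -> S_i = 0.00 + -3.05*i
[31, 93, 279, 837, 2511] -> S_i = 31*3^i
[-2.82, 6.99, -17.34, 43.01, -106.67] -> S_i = -2.82*(-2.48)^i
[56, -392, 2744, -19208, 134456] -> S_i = 56*-7^i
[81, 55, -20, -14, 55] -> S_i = Random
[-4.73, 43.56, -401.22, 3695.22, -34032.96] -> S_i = -4.73*(-9.21)^i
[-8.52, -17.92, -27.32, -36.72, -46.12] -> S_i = -8.52 + -9.40*i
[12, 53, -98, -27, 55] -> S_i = Random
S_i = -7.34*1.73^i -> [-7.34, -12.7, -21.97, -38.0, -65.75]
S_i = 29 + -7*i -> [29, 22, 15, 8, 1]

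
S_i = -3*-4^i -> [-3, 12, -48, 192, -768]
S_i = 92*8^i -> [92, 736, 5888, 47104, 376832]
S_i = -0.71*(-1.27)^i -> [-0.71, 0.9, -1.15, 1.45, -1.85]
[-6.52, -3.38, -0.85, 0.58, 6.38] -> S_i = Random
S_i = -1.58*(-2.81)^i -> [-1.58, 4.44, -12.48, 35.06, -98.51]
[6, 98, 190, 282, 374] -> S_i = 6 + 92*i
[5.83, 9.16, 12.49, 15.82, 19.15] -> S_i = 5.83 + 3.33*i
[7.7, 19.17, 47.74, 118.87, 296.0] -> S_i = 7.70*2.49^i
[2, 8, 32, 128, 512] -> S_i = 2*4^i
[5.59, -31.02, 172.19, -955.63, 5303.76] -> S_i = 5.59*(-5.55)^i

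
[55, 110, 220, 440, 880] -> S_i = 55*2^i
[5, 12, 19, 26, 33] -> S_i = 5 + 7*i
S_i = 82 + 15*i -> [82, 97, 112, 127, 142]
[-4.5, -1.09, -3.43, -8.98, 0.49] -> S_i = Random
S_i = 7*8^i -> [7, 56, 448, 3584, 28672]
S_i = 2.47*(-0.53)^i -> [2.47, -1.31, 0.69, -0.37, 0.19]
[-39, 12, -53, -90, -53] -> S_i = Random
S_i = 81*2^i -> [81, 162, 324, 648, 1296]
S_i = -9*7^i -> [-9, -63, -441, -3087, -21609]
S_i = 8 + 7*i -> [8, 15, 22, 29, 36]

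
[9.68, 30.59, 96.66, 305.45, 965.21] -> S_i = 9.68*3.16^i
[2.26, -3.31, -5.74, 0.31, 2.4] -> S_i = Random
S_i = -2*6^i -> [-2, -12, -72, -432, -2592]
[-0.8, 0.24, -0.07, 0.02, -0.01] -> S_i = -0.80*(-0.30)^i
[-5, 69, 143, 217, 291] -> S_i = -5 + 74*i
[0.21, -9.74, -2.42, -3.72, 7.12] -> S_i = Random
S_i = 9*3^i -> [9, 27, 81, 243, 729]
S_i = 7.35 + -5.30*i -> [7.35, 2.05, -3.25, -8.55, -13.85]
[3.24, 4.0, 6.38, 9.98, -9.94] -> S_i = Random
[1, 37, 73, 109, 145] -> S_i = 1 + 36*i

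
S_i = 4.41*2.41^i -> [4.41, 10.63, 25.61, 61.73, 148.77]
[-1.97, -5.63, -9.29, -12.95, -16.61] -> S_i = -1.97 + -3.66*i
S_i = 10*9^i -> [10, 90, 810, 7290, 65610]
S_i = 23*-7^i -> [23, -161, 1127, -7889, 55223]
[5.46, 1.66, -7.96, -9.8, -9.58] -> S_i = Random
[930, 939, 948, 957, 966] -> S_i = 930 + 9*i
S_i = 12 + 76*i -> [12, 88, 164, 240, 316]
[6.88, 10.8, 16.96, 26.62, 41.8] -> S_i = 6.88*1.57^i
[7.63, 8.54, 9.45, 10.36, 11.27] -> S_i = 7.63 + 0.91*i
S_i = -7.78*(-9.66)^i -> [-7.78, 75.15, -726.0, 7013.12, -67746.69]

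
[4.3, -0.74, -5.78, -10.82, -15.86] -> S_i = 4.30 + -5.04*i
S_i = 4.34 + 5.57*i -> [4.34, 9.91, 15.48, 21.05, 26.62]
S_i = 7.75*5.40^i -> [7.75, 41.85, 225.99, 1220.35, 6589.87]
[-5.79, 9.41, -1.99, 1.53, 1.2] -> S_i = Random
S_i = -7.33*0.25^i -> [-7.33, -1.83, -0.46, -0.11, -0.03]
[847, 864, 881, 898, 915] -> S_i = 847 + 17*i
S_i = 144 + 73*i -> [144, 217, 290, 363, 436]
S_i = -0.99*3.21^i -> [-0.99, -3.18, -10.2, -32.75, -105.11]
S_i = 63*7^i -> [63, 441, 3087, 21609, 151263]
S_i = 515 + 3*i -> [515, 518, 521, 524, 527]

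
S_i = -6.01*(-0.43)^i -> [-6.01, 2.58, -1.11, 0.48, -0.21]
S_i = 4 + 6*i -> [4, 10, 16, 22, 28]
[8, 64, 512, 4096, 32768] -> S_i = 8*8^i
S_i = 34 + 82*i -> [34, 116, 198, 280, 362]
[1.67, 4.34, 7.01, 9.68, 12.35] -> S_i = 1.67 + 2.67*i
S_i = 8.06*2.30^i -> [8.06, 18.54, 42.64, 98.07, 225.55]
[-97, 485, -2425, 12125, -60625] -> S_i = -97*-5^i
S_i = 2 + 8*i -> [2, 10, 18, 26, 34]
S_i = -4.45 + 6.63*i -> [-4.45, 2.18, 8.81, 15.44, 22.07]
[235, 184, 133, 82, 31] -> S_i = 235 + -51*i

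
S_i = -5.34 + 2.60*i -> [-5.34, -2.74, -0.14, 2.46, 5.06]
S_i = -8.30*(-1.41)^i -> [-8.3, 11.7, -16.5, 23.27, -32.81]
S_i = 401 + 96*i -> [401, 497, 593, 689, 785]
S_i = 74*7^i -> [74, 518, 3626, 25382, 177674]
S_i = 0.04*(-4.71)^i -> [0.04, -0.19, 0.89, -4.18, 19.69]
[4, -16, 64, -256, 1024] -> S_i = 4*-4^i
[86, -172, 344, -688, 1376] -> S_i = 86*-2^i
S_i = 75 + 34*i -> [75, 109, 143, 177, 211]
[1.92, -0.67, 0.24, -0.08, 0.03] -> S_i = 1.92*(-0.35)^i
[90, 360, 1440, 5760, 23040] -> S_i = 90*4^i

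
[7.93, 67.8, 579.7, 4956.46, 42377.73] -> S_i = 7.93*8.55^i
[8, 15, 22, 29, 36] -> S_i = 8 + 7*i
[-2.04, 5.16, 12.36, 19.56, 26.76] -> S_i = -2.04 + 7.20*i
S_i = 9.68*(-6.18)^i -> [9.68, -59.82, 369.7, -2284.76, 14119.82]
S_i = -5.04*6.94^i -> [-5.04, -34.98, -242.74, -1684.65, -11691.45]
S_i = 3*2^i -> [3, 6, 12, 24, 48]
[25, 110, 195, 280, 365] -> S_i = 25 + 85*i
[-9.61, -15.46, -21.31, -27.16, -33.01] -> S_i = -9.61 + -5.85*i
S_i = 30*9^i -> [30, 270, 2430, 21870, 196830]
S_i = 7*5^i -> [7, 35, 175, 875, 4375]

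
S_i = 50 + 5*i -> [50, 55, 60, 65, 70]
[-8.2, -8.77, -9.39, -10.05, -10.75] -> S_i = -8.20*1.07^i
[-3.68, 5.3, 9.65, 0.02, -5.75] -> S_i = Random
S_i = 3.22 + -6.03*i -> [3.22, -2.81, -8.84, -14.87, -20.9]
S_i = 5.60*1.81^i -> [5.6, 10.14, 18.35, 33.21, 60.1]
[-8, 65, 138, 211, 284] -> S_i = -8 + 73*i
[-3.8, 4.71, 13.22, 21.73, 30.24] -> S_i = -3.80 + 8.51*i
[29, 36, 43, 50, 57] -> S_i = 29 + 7*i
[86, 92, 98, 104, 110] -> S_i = 86 + 6*i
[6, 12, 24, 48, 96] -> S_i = 6*2^i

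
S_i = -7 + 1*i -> [-7, -6, -5, -4, -3]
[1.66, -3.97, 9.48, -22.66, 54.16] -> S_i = 1.66*(-2.39)^i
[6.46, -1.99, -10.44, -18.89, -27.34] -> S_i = 6.46 + -8.45*i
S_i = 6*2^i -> [6, 12, 24, 48, 96]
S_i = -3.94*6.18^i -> [-3.94, -24.35, -150.48, -929.95, -5747.12]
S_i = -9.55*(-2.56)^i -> [-9.55, 24.45, -62.59, 160.22, -410.17]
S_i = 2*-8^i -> [2, -16, 128, -1024, 8192]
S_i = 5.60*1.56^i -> [5.6, 8.74, 13.63, 21.26, 33.17]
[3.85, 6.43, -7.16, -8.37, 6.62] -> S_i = Random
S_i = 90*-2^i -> [90, -180, 360, -720, 1440]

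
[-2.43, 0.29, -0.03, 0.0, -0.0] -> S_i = -2.43*(-0.12)^i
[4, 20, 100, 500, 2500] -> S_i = 4*5^i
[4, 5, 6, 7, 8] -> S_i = 4 + 1*i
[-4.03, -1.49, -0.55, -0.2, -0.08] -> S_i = -4.03*0.37^i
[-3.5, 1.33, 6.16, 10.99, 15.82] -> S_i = -3.50 + 4.83*i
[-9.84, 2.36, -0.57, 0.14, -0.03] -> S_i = -9.84*(-0.24)^i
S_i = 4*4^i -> [4, 16, 64, 256, 1024]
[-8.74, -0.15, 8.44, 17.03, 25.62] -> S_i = -8.74 + 8.59*i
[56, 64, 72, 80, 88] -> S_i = 56 + 8*i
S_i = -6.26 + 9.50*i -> [-6.26, 3.24, 12.74, 22.24, 31.74]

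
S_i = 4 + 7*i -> [4, 11, 18, 25, 32]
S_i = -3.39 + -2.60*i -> [-3.39, -5.99, -8.59, -11.19, -13.79]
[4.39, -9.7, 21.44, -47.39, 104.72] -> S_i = 4.39*(-2.21)^i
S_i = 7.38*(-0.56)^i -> [7.38, -4.13, 2.31, -1.3, 0.73]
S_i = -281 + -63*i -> [-281, -344, -407, -470, -533]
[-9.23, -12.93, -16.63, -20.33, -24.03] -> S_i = -9.23 + -3.70*i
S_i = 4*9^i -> [4, 36, 324, 2916, 26244]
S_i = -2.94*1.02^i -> [-2.94, -3.0, -3.06, -3.12, -3.18]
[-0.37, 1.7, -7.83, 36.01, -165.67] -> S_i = -0.37*(-4.60)^i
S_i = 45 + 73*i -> [45, 118, 191, 264, 337]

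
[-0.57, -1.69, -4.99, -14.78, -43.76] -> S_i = -0.57*2.96^i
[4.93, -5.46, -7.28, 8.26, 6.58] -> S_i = Random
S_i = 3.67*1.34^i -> [3.67, 4.92, 6.59, 8.83, 11.83]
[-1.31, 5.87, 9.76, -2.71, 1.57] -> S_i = Random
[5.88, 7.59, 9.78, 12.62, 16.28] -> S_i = 5.88*1.29^i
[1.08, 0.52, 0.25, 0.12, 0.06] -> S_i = 1.08*0.48^i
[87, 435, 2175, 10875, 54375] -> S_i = 87*5^i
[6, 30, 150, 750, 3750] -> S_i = 6*5^i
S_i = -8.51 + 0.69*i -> [-8.51, -7.82, -7.13, -6.44, -5.75]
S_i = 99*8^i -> [99, 792, 6336, 50688, 405504]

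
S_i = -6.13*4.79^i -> [-6.13, -29.36, -140.65, -673.7, -3227.03]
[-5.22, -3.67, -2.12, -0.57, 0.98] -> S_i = -5.22 + 1.55*i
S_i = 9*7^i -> [9, 63, 441, 3087, 21609]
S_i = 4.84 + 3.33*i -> [4.84, 8.17, 11.5, 14.83, 18.16]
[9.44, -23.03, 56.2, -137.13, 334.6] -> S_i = 9.44*(-2.44)^i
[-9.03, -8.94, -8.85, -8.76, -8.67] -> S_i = -9.03*0.99^i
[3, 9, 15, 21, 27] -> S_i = 3 + 6*i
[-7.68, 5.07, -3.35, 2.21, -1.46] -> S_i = -7.68*(-0.66)^i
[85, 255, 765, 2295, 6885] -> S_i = 85*3^i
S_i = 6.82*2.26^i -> [6.82, 15.41, 34.83, 78.72, 177.92]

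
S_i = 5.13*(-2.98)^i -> [5.13, -15.29, 45.56, -135.76, 404.56]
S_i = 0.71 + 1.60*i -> [0.71, 2.31, 3.91, 5.51, 7.11]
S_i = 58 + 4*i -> [58, 62, 66, 70, 74]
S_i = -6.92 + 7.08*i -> [-6.92, 0.16, 7.24, 14.32, 21.4]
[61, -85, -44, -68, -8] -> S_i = Random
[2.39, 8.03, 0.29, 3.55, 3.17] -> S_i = Random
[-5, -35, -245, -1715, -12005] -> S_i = -5*7^i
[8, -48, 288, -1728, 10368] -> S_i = 8*-6^i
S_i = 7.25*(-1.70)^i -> [7.25, -12.32, 20.95, -35.62, 60.55]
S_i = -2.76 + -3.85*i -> [-2.76, -6.61, -10.46, -14.31, -18.16]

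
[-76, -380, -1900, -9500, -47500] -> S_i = -76*5^i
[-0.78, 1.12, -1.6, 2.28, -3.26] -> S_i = -0.78*(-1.43)^i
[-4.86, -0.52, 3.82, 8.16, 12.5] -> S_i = -4.86 + 4.34*i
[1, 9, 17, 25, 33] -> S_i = 1 + 8*i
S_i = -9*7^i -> [-9, -63, -441, -3087, -21609]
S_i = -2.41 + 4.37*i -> [-2.41, 1.96, 6.33, 10.7, 15.07]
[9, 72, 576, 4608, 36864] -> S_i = 9*8^i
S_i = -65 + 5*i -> [-65, -60, -55, -50, -45]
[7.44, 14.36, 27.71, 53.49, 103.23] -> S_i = 7.44*1.93^i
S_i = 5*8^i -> [5, 40, 320, 2560, 20480]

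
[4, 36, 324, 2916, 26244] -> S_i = 4*9^i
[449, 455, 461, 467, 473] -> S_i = 449 + 6*i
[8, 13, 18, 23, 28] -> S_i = 8 + 5*i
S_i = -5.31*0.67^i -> [-5.31, -3.56, -2.38, -1.6, -1.07]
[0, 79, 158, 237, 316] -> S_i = 0 + 79*i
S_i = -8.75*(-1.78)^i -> [-8.75, 15.58, -27.72, 49.35, -87.84]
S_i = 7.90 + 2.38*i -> [7.9, 10.28, 12.66, 15.04, 17.42]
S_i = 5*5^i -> [5, 25, 125, 625, 3125]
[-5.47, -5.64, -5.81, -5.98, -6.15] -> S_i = -5.47 + -0.17*i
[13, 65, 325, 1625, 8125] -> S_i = 13*5^i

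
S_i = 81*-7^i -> [81, -567, 3969, -27783, 194481]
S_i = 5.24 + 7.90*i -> [5.24, 13.14, 21.04, 28.94, 36.84]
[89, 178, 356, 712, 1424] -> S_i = 89*2^i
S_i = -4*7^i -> [-4, -28, -196, -1372, -9604]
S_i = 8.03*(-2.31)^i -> [8.03, -18.55, 42.85, -98.98, 228.65]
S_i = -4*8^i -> [-4, -32, -256, -2048, -16384]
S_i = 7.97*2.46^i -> [7.97, 19.61, 48.23, 118.65, 291.88]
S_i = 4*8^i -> [4, 32, 256, 2048, 16384]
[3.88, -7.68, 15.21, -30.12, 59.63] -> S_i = 3.88*(-1.98)^i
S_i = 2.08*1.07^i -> [2.08, 2.23, 2.38, 2.55, 2.73]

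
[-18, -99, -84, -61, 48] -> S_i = Random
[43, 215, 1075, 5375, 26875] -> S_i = 43*5^i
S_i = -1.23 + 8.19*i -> [-1.23, 6.96, 15.15, 23.34, 31.53]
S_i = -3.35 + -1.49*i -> [-3.35, -4.84, -6.33, -7.82, -9.31]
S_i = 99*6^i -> [99, 594, 3564, 21384, 128304]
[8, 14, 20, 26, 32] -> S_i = 8 + 6*i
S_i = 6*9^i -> [6, 54, 486, 4374, 39366]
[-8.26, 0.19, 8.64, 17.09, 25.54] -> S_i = -8.26 + 8.45*i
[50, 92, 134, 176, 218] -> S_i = 50 + 42*i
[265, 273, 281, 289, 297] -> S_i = 265 + 8*i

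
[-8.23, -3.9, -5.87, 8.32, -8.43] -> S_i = Random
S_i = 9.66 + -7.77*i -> [9.66, 1.89, -5.88, -13.65, -21.42]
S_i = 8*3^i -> [8, 24, 72, 216, 648]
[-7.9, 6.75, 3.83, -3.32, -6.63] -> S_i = Random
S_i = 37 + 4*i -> [37, 41, 45, 49, 53]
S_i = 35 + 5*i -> [35, 40, 45, 50, 55]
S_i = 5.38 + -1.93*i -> [5.38, 3.45, 1.52, -0.41, -2.34]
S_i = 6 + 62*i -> [6, 68, 130, 192, 254]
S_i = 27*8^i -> [27, 216, 1728, 13824, 110592]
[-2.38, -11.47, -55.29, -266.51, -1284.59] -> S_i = -2.38*4.82^i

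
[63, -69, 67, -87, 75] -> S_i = Random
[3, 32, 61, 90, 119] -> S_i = 3 + 29*i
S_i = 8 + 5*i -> [8, 13, 18, 23, 28]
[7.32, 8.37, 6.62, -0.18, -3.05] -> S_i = Random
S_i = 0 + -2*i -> [0, -2, -4, -6, -8]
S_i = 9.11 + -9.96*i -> [9.11, -0.85, -10.81, -20.77, -30.73]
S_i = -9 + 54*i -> [-9, 45, 99, 153, 207]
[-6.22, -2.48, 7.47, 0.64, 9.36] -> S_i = Random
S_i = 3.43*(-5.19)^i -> [3.43, -17.8, 92.39, -479.51, 2488.65]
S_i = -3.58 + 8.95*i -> [-3.58, 5.37, 14.32, 23.27, 32.22]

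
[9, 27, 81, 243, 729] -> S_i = 9*3^i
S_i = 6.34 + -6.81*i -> [6.34, -0.47, -7.28, -14.09, -20.9]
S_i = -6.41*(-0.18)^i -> [-6.41, 1.15, -0.21, 0.04, -0.01]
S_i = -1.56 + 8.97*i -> [-1.56, 7.41, 16.38, 25.35, 34.32]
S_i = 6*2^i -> [6, 12, 24, 48, 96]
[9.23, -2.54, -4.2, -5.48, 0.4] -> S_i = Random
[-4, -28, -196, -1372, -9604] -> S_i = -4*7^i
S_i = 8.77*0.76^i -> [8.77, 6.67, 5.07, 3.85, 2.93]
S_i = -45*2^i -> [-45, -90, -180, -360, -720]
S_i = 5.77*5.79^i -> [5.77, 33.41, 193.43, 1119.98, 6484.7]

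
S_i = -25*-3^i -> [-25, 75, -225, 675, -2025]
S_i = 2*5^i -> [2, 10, 50, 250, 1250]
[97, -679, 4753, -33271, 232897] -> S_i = 97*-7^i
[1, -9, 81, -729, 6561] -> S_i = 1*-9^i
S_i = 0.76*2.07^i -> [0.76, 1.57, 3.26, 6.74, 13.95]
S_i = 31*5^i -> [31, 155, 775, 3875, 19375]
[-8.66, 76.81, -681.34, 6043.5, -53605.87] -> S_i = -8.66*(-8.87)^i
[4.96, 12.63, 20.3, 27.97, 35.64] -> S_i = 4.96 + 7.67*i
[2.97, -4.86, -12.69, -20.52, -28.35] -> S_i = 2.97 + -7.83*i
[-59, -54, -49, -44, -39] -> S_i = -59 + 5*i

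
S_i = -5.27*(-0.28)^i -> [-5.27, 1.48, -0.41, 0.12, -0.03]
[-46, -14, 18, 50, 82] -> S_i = -46 + 32*i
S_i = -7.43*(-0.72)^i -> [-7.43, 5.35, -3.85, 2.77, -2.0]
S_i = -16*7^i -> [-16, -112, -784, -5488, -38416]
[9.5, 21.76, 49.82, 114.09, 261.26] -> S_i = 9.50*2.29^i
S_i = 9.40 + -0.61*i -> [9.4, 8.79, 8.18, 7.57, 6.96]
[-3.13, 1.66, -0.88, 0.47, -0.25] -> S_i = -3.13*(-0.53)^i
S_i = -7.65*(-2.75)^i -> [-7.65, 21.04, -57.85, 159.1, -437.51]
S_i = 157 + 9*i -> [157, 166, 175, 184, 193]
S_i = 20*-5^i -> [20, -100, 500, -2500, 12500]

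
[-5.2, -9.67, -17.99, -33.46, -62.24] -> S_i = -5.20*1.86^i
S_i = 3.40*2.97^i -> [3.4, 10.1, 29.99, 89.07, 264.55]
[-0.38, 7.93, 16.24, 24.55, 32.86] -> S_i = -0.38 + 8.31*i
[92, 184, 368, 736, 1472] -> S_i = 92*2^i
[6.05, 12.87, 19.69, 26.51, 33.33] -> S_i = 6.05 + 6.82*i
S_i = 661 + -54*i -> [661, 607, 553, 499, 445]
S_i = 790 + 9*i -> [790, 799, 808, 817, 826]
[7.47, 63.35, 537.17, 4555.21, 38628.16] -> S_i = 7.47*8.48^i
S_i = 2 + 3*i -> [2, 5, 8, 11, 14]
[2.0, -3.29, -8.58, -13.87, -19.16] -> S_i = 2.00 + -5.29*i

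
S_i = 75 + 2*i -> [75, 77, 79, 81, 83]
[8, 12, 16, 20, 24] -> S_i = 8 + 4*i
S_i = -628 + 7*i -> [-628, -621, -614, -607, -600]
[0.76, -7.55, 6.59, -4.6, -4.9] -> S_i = Random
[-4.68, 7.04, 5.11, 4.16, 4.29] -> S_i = Random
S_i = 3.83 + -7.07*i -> [3.83, -3.24, -10.31, -17.38, -24.45]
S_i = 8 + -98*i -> [8, -90, -188, -286, -384]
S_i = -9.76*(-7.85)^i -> [-9.76, 76.62, -601.44, 4721.27, -37061.97]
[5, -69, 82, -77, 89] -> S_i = Random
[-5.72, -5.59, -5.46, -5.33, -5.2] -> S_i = -5.72 + 0.13*i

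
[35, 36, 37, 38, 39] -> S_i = 35 + 1*i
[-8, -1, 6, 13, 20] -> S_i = -8 + 7*i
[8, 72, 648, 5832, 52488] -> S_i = 8*9^i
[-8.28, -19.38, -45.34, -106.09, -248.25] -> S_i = -8.28*2.34^i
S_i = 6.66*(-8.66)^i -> [6.66, -57.68, 499.47, -4325.42, 37458.1]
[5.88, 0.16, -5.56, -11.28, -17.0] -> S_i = 5.88 + -5.72*i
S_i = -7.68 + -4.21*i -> [-7.68, -11.89, -16.1, -20.31, -24.52]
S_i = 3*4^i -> [3, 12, 48, 192, 768]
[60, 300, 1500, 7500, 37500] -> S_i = 60*5^i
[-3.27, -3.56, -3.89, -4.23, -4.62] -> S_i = -3.27*1.09^i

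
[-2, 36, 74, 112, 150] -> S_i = -2 + 38*i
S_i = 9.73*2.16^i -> [9.73, 21.02, 45.4, 98.06, 211.8]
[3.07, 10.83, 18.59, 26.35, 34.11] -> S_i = 3.07 + 7.76*i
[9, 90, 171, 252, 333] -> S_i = 9 + 81*i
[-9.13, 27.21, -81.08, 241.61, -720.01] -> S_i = -9.13*(-2.98)^i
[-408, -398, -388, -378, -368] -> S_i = -408 + 10*i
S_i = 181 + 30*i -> [181, 211, 241, 271, 301]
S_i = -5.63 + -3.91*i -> [-5.63, -9.54, -13.45, -17.36, -21.27]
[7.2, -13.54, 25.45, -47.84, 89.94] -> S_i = 7.20*(-1.88)^i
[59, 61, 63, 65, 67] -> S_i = 59 + 2*i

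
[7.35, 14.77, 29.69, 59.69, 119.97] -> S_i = 7.35*2.01^i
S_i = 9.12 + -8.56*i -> [9.12, 0.56, -8.0, -16.56, -25.12]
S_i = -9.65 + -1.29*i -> [-9.65, -10.94, -12.23, -13.52, -14.81]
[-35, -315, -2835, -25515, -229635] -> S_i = -35*9^i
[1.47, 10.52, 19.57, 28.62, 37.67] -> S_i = 1.47 + 9.05*i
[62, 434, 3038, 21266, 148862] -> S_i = 62*7^i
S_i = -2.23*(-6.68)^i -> [-2.23, 14.9, -99.51, 664.71, -4440.28]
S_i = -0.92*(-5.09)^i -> [-0.92, 4.68, -23.84, 121.32, -617.53]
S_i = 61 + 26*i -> [61, 87, 113, 139, 165]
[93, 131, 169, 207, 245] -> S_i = 93 + 38*i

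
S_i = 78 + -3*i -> [78, 75, 72, 69, 66]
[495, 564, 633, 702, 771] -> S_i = 495 + 69*i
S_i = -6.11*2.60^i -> [-6.11, -15.89, -41.3, -107.39, -279.21]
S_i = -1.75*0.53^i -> [-1.75, -0.93, -0.49, -0.26, -0.14]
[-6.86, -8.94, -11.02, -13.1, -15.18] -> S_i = -6.86 + -2.08*i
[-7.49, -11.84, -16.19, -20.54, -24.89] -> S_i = -7.49 + -4.35*i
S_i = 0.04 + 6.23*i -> [0.04, 6.27, 12.5, 18.73, 24.96]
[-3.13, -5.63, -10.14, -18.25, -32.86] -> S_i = -3.13*1.80^i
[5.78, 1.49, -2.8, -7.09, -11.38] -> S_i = 5.78 + -4.29*i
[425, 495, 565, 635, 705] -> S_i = 425 + 70*i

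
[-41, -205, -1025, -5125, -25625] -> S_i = -41*5^i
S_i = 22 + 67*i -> [22, 89, 156, 223, 290]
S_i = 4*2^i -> [4, 8, 16, 32, 64]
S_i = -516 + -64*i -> [-516, -580, -644, -708, -772]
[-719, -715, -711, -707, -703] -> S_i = -719 + 4*i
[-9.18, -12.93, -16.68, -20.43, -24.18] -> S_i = -9.18 + -3.75*i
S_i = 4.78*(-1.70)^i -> [4.78, -8.13, 13.81, -23.48, 39.92]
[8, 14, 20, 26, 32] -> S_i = 8 + 6*i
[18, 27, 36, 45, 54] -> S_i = 18 + 9*i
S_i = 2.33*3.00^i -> [2.33, 6.99, 20.97, 62.91, 188.73]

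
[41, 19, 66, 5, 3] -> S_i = Random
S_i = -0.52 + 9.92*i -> [-0.52, 9.4, 19.32, 29.24, 39.16]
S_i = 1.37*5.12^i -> [1.37, 7.01, 35.91, 183.88, 941.46]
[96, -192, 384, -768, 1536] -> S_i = 96*-2^i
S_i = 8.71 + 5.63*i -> [8.71, 14.34, 19.97, 25.6, 31.23]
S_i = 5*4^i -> [5, 20, 80, 320, 1280]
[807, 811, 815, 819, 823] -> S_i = 807 + 4*i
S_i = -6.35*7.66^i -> [-6.35, -48.64, -372.59, -2854.04, -21861.95]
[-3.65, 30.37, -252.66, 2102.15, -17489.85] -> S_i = -3.65*(-8.32)^i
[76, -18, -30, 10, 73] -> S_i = Random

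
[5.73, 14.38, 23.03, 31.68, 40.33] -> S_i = 5.73 + 8.65*i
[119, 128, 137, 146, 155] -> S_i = 119 + 9*i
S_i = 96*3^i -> [96, 288, 864, 2592, 7776]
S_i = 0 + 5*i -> [0, 5, 10, 15, 20]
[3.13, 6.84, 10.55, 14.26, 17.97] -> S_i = 3.13 + 3.71*i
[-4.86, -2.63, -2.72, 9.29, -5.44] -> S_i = Random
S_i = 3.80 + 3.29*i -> [3.8, 7.09, 10.38, 13.67, 16.96]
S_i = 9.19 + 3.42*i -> [9.19, 12.61, 16.03, 19.45, 22.87]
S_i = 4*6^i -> [4, 24, 144, 864, 5184]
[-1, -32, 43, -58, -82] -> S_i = Random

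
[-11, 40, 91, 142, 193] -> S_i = -11 + 51*i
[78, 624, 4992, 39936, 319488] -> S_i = 78*8^i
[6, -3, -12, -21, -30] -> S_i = 6 + -9*i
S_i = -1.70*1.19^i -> [-1.7, -2.02, -2.41, -2.86, -3.41]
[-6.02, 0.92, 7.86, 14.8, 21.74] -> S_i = -6.02 + 6.94*i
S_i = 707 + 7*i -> [707, 714, 721, 728, 735]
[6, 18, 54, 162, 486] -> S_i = 6*3^i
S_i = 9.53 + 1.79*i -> [9.53, 11.32, 13.11, 14.9, 16.69]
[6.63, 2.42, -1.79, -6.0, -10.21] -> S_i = 6.63 + -4.21*i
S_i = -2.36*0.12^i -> [-2.36, -0.28, -0.03, -0.0, -0.0]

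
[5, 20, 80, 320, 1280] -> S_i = 5*4^i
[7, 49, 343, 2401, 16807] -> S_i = 7*7^i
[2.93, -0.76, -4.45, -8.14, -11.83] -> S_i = 2.93 + -3.69*i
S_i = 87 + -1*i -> [87, 86, 85, 84, 83]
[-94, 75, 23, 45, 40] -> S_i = Random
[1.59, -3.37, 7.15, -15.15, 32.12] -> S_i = 1.59*(-2.12)^i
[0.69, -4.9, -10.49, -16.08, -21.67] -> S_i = 0.69 + -5.59*i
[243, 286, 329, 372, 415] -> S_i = 243 + 43*i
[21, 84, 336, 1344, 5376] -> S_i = 21*4^i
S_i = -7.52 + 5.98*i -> [-7.52, -1.54, 4.44, 10.42, 16.4]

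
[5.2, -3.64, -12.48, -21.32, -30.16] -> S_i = 5.20 + -8.84*i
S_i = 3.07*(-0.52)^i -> [3.07, -1.6, 0.83, -0.43, 0.22]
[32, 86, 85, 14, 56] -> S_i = Random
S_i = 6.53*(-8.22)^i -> [6.53, -53.68, 441.22, -3626.84, 29812.64]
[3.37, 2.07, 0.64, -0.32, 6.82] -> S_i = Random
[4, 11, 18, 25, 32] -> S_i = 4 + 7*i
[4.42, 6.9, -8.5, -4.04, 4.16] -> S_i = Random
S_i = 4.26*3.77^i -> [4.26, 16.06, 60.55, 228.26, 860.55]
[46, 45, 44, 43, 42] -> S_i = 46 + -1*i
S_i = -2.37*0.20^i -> [-2.37, -0.47, -0.09, -0.02, -0.0]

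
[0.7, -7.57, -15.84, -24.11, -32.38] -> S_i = 0.70 + -8.27*i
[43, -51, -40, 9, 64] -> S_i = Random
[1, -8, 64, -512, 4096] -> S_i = 1*-8^i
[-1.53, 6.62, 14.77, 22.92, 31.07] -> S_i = -1.53 + 8.15*i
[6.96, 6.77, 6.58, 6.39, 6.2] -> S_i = 6.96 + -0.19*i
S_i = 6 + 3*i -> [6, 9, 12, 15, 18]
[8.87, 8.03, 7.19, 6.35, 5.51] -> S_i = 8.87 + -0.84*i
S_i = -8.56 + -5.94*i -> [-8.56, -14.5, -20.44, -26.38, -32.32]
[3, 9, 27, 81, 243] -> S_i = 3*3^i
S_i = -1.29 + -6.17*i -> [-1.29, -7.46, -13.63, -19.8, -25.97]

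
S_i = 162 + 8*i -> [162, 170, 178, 186, 194]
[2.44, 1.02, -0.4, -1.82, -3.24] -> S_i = 2.44 + -1.42*i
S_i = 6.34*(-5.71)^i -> [6.34, -36.2, 206.71, -1180.31, 6739.59]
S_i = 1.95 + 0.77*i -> [1.95, 2.72, 3.49, 4.26, 5.03]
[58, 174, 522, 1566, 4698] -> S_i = 58*3^i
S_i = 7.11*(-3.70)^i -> [7.11, -26.31, 97.34, -360.14, 1332.53]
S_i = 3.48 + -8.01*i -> [3.48, -4.53, -12.54, -20.55, -28.56]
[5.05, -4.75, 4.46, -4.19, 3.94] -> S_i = 5.05*(-0.94)^i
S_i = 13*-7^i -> [13, -91, 637, -4459, 31213]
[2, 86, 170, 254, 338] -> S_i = 2 + 84*i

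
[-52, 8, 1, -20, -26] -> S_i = Random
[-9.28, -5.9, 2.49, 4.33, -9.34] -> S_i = Random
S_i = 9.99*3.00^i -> [9.99, 29.97, 89.91, 269.73, 809.19]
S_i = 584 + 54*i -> [584, 638, 692, 746, 800]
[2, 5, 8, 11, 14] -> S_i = 2 + 3*i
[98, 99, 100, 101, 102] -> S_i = 98 + 1*i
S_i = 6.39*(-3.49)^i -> [6.39, -22.3, 77.83, -271.63, 947.99]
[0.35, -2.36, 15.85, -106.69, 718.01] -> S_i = 0.35*(-6.73)^i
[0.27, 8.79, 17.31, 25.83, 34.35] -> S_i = 0.27 + 8.52*i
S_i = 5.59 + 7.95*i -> [5.59, 13.54, 21.49, 29.44, 37.39]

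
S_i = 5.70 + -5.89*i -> [5.7, -0.19, -6.08, -11.97, -17.86]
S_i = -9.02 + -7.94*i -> [-9.02, -16.96, -24.9, -32.84, -40.78]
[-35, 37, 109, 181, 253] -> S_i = -35 + 72*i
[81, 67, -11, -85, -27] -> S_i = Random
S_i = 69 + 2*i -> [69, 71, 73, 75, 77]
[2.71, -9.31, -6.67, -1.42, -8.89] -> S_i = Random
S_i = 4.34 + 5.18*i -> [4.34, 9.52, 14.7, 19.88, 25.06]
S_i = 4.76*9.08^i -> [4.76, 43.22, 392.44, 3563.4, 32355.67]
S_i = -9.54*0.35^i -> [-9.54, -3.34, -1.17, -0.41, -0.14]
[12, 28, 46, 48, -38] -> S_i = Random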